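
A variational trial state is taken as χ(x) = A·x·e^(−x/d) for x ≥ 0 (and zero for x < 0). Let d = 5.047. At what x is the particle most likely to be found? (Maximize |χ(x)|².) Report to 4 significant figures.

Set d/dx [|χ(x)|²] = 0 and solve for x > 0.
Solving yields x = d.
With d = 5.047, the most probable position is 5.0470.

x ≈ 5.047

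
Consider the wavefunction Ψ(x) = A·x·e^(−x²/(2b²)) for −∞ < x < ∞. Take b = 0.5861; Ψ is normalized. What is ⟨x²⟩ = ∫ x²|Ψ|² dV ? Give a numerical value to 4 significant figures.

By definition ⟨x²⟩ = ∫ x^2 |Ψ(x)|² dx.
Evaluating both integrals, ⟨x²⟩ = 3·b^2/2.
With b = 0.5861, ⟨x^2⟩ = 0.51527.

⟨x^2⟩ ≈ 0.5153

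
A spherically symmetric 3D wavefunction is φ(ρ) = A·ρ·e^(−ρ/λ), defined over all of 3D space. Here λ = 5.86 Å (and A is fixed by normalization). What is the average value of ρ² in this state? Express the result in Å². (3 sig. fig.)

The expectation value is the |φ|²-weighted average of ρ^2: ∫ ρ^2|φ|² 4πρ² dρ.
Recall ∫₀^∞ ρ^m e^(−ρ/β) dρ = m!·β^(m+1), since the A² factors cancel between numerator and denominator, ⟨ρ²⟩ = 15·λ^2/2.
Putting λ = 5.86 gives 257.5.

⟨ρ^2⟩ ≈ 258 Å^2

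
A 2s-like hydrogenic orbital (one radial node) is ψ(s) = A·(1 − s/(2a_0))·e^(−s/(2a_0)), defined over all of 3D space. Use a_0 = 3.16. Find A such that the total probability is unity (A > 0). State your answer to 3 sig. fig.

A ≈ 0.0355

Require ∫ |ψ|² 4πs² ds = 1 over the whole domain.
The angular integral contributes 4π, leaving ∫₀^∞ s²|ψ|² ds.
The integral (without the A² prefactor) comes out to 8·π·a_0^3.
With a_0 = 3.16: A² = 0.001261 and A = 0.03551.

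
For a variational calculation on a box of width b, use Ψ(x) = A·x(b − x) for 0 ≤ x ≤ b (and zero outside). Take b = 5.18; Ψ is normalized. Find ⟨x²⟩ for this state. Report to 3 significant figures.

⟨x^2⟩ ≈ 7.67

The expectation value is the |Ψ|²-weighted average of x^2: ∫ x^2|Ψ|² dx.
Evaluating both integrals, ⟨x²⟩ = 2·b^2/7.
Putting b = 5.18 gives 7.666.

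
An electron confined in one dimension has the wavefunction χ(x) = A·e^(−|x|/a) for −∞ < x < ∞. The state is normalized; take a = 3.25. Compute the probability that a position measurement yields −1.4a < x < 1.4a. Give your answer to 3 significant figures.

The probability is P = ∫ |χ|² dx over [−1.4a, 1.4a].
The normalization integral ∫|χ|²dx over the whole domain equals a·A², and A² cancels in the ratio.
Both integrals are even about x = 0, so only the x ≥ 0 halves are needed (the factors of 2 cancel). Let u = x/a; then A² and the length scale cancel, so P = ∫_{0}^{1.4} e^(-2·u) du ÷ ∫_{0}^{∞} e^(-2·u) du.
Using ∫ e^(-2·u) du = -e^(-2·u)/2, the numerator is 1/2 - e^(-14/5)/2 and the denominator is 1/2.
Evaluating gives P = 0.9392.

P ≈ 0.939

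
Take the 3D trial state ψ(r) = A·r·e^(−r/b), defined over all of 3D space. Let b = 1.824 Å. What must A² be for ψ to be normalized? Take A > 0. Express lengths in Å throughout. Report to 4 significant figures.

A^2 ≈ 0.005255 Å^(-5)

Normalization requires ∫|ψ|² 4πr² dr = 1, integrated from 0 to ∞.
(Spherical symmetry: dV = 4πr² dr.)
Recall ∫₀^∞ r^m e^(−r/β) dr = m!·β^(m+1), carrying out the integral gives A² · 3·π·b^5.
Hence A² = 1/[3·π·b^5].
Substituting b = 1.824 gives A² = 0.0052554, so A = 0.072494.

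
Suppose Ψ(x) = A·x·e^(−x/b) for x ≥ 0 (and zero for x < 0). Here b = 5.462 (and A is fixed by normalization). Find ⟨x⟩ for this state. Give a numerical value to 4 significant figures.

⟨x⟩ = ∫ x |Ψ|² dx over the full domain.
Recall ∫₀^∞ x^m e^(−x/β) dx = m!·β^(m+1), the ratio of the moment integral to the normalization integral gives ⟨x⟩ = 3·b/2.
With b = 5.462, ⟨x⟩ = 8.1930.

⟨x⟩ ≈ 8.193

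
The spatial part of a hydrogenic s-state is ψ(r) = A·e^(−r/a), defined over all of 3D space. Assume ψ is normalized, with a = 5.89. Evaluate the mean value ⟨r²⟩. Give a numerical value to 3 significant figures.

⟨r^2⟩ ≈ 104

⟨r²⟩ = ∫ r^2 |ψ|² 4πr² dr over the full domain.
The ratio of the moment integral to the normalization integral gives ⟨r²⟩ = 3·a^2.
With a = 5.89, ⟨r^2⟩ = 104.1.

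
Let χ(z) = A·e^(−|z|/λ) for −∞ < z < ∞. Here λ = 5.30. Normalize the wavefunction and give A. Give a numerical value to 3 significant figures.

A ≈ 0.434

Normalization requires ∫|χ|² dz = 1, integrated from −∞ to ∞.
Carrying out the integral gives A² · λ.
Setting this equal to 1 gives A² = 1/(λ).
Substituting λ = 5.30 gives A² = 0.1887, so A = 0.4344.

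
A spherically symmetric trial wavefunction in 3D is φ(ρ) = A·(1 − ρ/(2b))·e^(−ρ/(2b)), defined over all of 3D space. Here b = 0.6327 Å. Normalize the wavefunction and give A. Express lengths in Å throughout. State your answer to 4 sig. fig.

A ≈ 0.3964 Å^(-3/2)

The normalization condition is ∫|φ|² 4πρ² dρ = 1 from 0 to ∞.
In 3D with spherical symmetry the volume element is 4πρ² dρ.
Using ∫₀^∞ ρⁿ e^(−αρ) dρ = n!/αⁿ⁺¹, ∫|φ|² 4πρ² dρ = A²·(8·π·b^3).
Hence A² = 1/[8·π·b^3].
Plugging in b = 0.6327 yields A = 0.39635.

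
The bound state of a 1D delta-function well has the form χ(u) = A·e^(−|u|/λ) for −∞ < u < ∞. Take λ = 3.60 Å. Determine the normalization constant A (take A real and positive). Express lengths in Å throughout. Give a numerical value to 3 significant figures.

A ≈ 0.527 Å^(-1/2)

Normalization requires ∫|χ|² du = 1, integrated from −∞ to ∞.
Recall ∫₀^∞ u^m e^(−u/β) du = m!·β^(m+1), ∫|χ|² du = A²·(λ).
So A² = (λ)^(−1).
Plugging in λ = 3.60 yields A = 0.5270.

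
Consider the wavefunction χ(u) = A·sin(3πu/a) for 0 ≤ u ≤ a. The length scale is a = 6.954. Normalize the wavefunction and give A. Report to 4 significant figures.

A ≈ 0.5363

Normalization requires ∫|χ|² du = 1, integrated from 0 to a.
With ∫₀^a sin²(nπu/a) du = a/2, carrying out the integral gives A² · a/2.
Plugging in a = 6.954 yields A = 0.53629.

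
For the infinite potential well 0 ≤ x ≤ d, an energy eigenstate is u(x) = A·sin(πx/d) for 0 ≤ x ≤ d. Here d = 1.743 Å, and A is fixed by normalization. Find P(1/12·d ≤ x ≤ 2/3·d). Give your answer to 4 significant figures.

P ≈ 0.8007

|u|² is the probability density, so P = ∫_{1/12·d}^{2/3·d} |u|² dx.
Since A² = 1/(d/2), this is the region integral divided by the full normalization integral.
Let t = x/d; then A² and the length scale cancel, so P = ∫_{1/12}^{2/3} sin(π·t)^2 dt ÷ ∫_{0}^{1} sin(π·t)^2 dt.
An antiderivative of sin(π·t)^2 is t/2 - sin(2·π·t)/(4·π); evaluating from 1/12 to 2/3 gives 1/(8·π) + √(3)/(8·π) + 7/24, while the full integral is 1/2.
Taking the ratio, P = (3 + 3·√(3) + 7·π)/(12·π).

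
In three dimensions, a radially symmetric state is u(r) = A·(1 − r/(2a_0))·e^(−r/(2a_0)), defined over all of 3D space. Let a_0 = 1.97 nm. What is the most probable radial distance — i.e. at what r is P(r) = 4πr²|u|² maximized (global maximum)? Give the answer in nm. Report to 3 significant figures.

r ≈ 10.3 nm

Differentiate P(r) = 4πr²|u|² with respect to r and set to zero.
This gives r = a_0·(√(5) + 3).
With a_0 = 1.97, the most probable radial distance is 10.32 nm.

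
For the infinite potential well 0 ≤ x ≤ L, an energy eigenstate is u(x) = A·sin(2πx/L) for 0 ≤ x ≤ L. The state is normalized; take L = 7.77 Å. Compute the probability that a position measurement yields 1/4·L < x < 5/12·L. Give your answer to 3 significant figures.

P ≈ 0.236

P = ∫_{1/4·L}^{5/12·L} |u(x)|² dx.
The normalization integral ∫|u|²dx over the whole domain equals L/2·A², and A² cancels in the ratio.
Let t = x/L; then A² and the length scale cancel, so P = ∫_{1/4}^{5/12} sin(2·π·t)^2 dt ÷ ∫_{0}^{1} sin(2·π·t)^2 dt.
Using ∫ sin(2·π·t)^2 dt = t/2 - sin(4·π·t)/(8·π), the numerator is √(3)/(16·π) + 1/12 and the denominator is 1/2.
The result is P = (√(3)/8 + π/6)/π.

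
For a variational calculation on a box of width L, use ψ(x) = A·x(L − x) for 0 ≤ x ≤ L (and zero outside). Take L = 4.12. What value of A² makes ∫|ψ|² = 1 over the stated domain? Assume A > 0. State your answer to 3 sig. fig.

A^2 ≈ 0.0253

Normalization requires ∫|ψ|² dx = 1, integrated from 0 to L.
Expanding the polynomial and integrating term by term, with ψ = A·x(L − x), the integral evaluates to A²·[L^5/30].
Hence A² = 1/[L^5/30].
Substituting L = 4.12 gives A² = 0.02527, so A = 0.1590.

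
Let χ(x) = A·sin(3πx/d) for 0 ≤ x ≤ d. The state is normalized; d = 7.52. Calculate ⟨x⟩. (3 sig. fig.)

By definition ⟨x⟩ = ∫ x |χ(x)|² dx.
Using sin²θ = (1 − cos 2θ)/2, since the A² factors cancel between numerator and denominator, ⟨x⟩ = d/2.
With d = 7.52, ⟨x⟩ = 3.760.

⟨x⟩ ≈ 3.76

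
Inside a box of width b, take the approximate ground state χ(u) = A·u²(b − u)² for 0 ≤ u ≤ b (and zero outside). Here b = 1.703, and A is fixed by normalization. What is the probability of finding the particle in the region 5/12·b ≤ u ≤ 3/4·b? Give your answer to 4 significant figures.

P ≈ 0.6487

|χ|² is the probability density, so P = ∫_{5/12·b}^{3/4·b} |χ|² du.
Since A² = 1/(b^9/630), this is the region integral divided by the full normalization integral.
Let t = u/b; then A² and the length scale cancel, so P = ∫_{5/12}^{3/4} t^4·(1 - t)^4 dt ÷ ∫_{0}^{1} t^4·(1 - t)^4 dt.
With ∫ t^4·(1 - t)^4 dt = t^5·(70·t^4 - 315·t^3 + 540·t^2 - 420·t + 126)/630 + C, the region integral is ≈ 0.00102975 and the full one is 1/630.
Taking the ratio, P = 0.64874.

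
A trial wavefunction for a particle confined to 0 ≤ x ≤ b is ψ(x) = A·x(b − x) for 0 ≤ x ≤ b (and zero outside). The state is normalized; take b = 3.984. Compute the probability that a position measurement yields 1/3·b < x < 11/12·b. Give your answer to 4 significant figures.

|ψ|² is the probability density, so P = ∫_{1/3·b}^{11/12·b} |ψ|² dx.
With A² fixed by ∫|ψ|² = 1, i.e. A² = (b^5/30)^(−1), substitute and integrate.
Let u = x/b; then A² and the length scale cancel, so P = ∫_{1/3}^{11/12} u^2·(1 - u)^2 du ÷ ∫_{0}^{1} u^2·(1 - u)^2 du.
An antiderivative of u^2·(1 - u)^2 is u^3·(6·u^2 - 15·u + 10)/30; evaluating from 1/3 to 11/12 gives ≈ 0.0261679, while the full integral is 1/30.
Evaluating gives P = 0.78504.

P ≈ 0.7850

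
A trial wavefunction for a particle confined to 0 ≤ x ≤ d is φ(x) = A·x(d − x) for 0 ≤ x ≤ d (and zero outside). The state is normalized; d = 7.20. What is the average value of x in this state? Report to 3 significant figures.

⟨x⟩ ≈ 3.60

⟨x⟩ = ∫ x |φ|² dx over the full domain.
Expanding the polynomial and integrating term by term, evaluating both integrals, ⟨x⟩ = d/2.
Putting d = 7.20 gives 3.600.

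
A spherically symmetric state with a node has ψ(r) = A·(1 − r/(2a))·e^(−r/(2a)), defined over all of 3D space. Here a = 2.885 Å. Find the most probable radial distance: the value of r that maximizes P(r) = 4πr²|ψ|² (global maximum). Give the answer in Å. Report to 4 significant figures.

The maximum of P(r) = 4πr²|ψ|² occurs where its derivative vanishes.
This gives r = a·(√(5) + 3).
With a = 2.885, the most probable radial distance is 15.106 Å.

r ≈ 15.11 Å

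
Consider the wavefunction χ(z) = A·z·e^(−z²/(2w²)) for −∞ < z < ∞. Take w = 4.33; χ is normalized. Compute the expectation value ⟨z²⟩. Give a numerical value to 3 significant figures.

The expectation value is the |χ|²-weighted average of z^2: ∫ z^2|χ|² dz.
Since the A² factors cancel between numerator and denominator, ⟨z²⟩ = 3·w^2/2.
With w = 4.33, ⟨z^2⟩ = 28.12.

⟨z^2⟩ ≈ 28.1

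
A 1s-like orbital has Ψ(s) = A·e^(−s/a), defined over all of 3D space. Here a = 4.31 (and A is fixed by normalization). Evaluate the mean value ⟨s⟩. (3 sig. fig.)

⟨s⟩ ≈ 6.47

The expectation value is the |Ψ|²-weighted average of s: ∫ s|Ψ|² 4πs² ds.
Evaluating both integrals, ⟨s⟩ = 3·a/2.
With a = 4.31, ⟨s⟩ = 6.465.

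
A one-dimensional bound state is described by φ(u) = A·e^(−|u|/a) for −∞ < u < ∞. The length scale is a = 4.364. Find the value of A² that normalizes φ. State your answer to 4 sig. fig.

Normalization requires ∫|φ|² du = 1, integrated from −∞ to ∞.
∫|φ|² du = A²·(a).
Substituting a = 4.364 gives A² = 0.22915, so A = 0.47869.

A^2 ≈ 0.2291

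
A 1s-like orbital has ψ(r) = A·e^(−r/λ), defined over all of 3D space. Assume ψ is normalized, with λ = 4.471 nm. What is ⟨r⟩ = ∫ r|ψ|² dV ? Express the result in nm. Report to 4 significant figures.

By definition ⟨r⟩ = ∫ r |ψ(r)|² 4πr² dr.
With ∫₀^∞ r^3 e^(−αr) dr = 3!/α^4, since the A² factors cancel between numerator and denominator, ⟨r⟩ = 3·λ/2.
Putting λ = 4.471 gives 6.7065.

⟨r⟩ ≈ 6.707 nm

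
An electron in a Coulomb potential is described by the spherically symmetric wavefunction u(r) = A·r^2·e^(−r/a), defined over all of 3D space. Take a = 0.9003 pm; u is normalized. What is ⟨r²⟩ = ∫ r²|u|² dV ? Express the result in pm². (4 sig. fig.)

By definition ⟨r²⟩ = ∫ r^2 |u(r)|² 4πr² dr.
Recall ∫₀^∞ r^m e^(−r/β) dr = m!·β^(m+1), the ratio of the moment integral to the normalization integral gives ⟨r²⟩ = 14·a^2.
With a = 0.9003, ⟨r^2⟩ = 11.348.

⟨r^2⟩ ≈ 11.35 pm^2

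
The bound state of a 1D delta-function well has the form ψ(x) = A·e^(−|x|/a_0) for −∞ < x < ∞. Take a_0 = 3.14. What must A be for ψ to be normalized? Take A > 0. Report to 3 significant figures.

Normalization requires ∫|ψ|² dx = 1, integrated from −∞ to ∞.
Carrying out the integral gives A² · a_0.
Substituting a_0 = 3.14 gives A² = 0.3185, so A = 0.5643.

A ≈ 0.564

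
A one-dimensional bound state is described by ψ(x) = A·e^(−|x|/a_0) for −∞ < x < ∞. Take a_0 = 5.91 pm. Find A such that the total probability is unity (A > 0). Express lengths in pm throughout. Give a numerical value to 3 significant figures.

Normalization requires ∫|ψ|² dx = 1, integrated from −∞ to ∞.
With ∫₀^∞ x^0 e^(−αx) dx = 0!/α^1, the integral (without the A² prefactor) comes out to a_0.
Hence A² = 1/[a_0].
With a_0 = 5.91: A² = 0.1692 and A = 0.4113.

A ≈ 0.411 pm^(-1/2)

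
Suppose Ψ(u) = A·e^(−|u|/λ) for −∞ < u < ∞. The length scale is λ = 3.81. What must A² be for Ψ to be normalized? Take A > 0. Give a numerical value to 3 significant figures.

Require ∫ |Ψ|² du = 1 over the whole domain.
∫|Ψ|² du = A²·(λ).
Setting this equal to 1 gives A² = 1/(λ).
Substituting λ = 3.81 gives A² = 0.2625, so A = 0.5123.

A^2 ≈ 0.262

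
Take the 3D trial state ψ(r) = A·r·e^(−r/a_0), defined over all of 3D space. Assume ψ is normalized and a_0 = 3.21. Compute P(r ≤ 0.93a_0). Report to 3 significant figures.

With dV = 4πr²dr, the probability is ∫|ψ|² dV over r ≤ 0.93a_0.
The full normalization integral is A²·[3·π·a_0^5] = 1, fixing A².
Substituting u = r/a_0, A², 4π and the length scale all cancel in the ratio: P = ∫_{0}^{0.93} u^4·e^(-2·u) du / ∫_{0}^{∞} u^4·e^(-2·u) du.
With ∫ u^4·e^(-2·u) du = -(u^4/2 + u^3 + 3·u^2/2 + 3·u/2 + 3/4)·e^(-2·u) + C, the region integral is ≈ 0.030678 and the full one is 3/4.
The region integral divided by the full integral gives P = 0.04090.

P ≈ 0.0409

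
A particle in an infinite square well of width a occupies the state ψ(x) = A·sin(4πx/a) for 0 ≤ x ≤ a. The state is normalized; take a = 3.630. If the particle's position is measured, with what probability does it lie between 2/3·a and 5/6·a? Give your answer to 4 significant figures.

P ≈ 0.09775

The probability is P = ∫ |ψ|² dx over [2/3·a, 5/6·a].
With A² fixed by ∫|ψ|² = 1, i.e. A² = (a/2)^(−1), substitute and integrate.
In terms of u = x/a (A² and the length scale cancel between numerator and denominator), P = [∫_{2/3}^{5/6} sin(4·π·u)^2 du] / [∫_{0}^{1} sin(4·π·u)^2 du].
Using ∫ sin(4·π·u)^2 du = u/2 - sin(4·π·u)·cos(4·π·u)/(8·π), the numerator is -√(3)/(16·π) + 1/12 and the denominator is 1/2.
Evaluating gives P = (-√(3)/8 + π/6)/π.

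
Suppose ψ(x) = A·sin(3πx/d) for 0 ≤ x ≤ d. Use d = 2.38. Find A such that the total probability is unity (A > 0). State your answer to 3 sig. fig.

The normalization condition is ∫|ψ|² dx = 1 from 0 to d.
∫|ψ|² dx = A²·(d/2).
Hence A² = 1/[d/2].
With d = 2.38: A² = 0.8403 and A = 0.9167.

A ≈ 0.917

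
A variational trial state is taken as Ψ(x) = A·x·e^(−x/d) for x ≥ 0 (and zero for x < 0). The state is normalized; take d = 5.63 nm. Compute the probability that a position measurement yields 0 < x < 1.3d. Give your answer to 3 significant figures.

P ≈ 0.482

The probability is P = ∫ |Ψ|² dx over [0, 1.3d].
With A² fixed by ∫|Ψ|² = 1, i.e. A² = (d^3/4)^(−1), substitute and integrate.
Let u = x/d; then A² and the length scale cancel, so P = ∫_{0}^{1.3} u^2·e^(-2·u) du ÷ ∫_{0}^{∞} u^2·e^(-2·u) du.
An antiderivative of u^2·e^(-2·u) is -(2·u^2 + 2·u + 1)·e^(-2·u)/4; evaluating from 0 to 1.3 gives 1/4 - 349·e^(-13/5)/200, while the full integral is 1/4.
Evaluating gives P = 0.4816.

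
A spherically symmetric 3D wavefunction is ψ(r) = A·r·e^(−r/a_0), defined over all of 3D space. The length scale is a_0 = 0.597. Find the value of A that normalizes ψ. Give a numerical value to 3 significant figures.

A ≈ 1.18

The normalization condition is ∫|ψ|² 4πr² dr = 1 from 0 to ∞.
Using ∫₀^∞ rⁿ e^(−αr) dr = n!/αⁿ⁺¹, ∫|ψ|² 4πr² dr = A²·(3·π·a_0^5).
Hence A² = 1/[3·π·a_0^5].
With a_0 = 0.597: A² = 1.399 and A = 1.183.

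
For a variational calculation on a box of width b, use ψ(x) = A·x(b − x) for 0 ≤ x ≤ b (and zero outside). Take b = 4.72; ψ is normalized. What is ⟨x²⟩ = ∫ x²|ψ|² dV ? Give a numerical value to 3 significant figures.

⟨x^2⟩ ≈ 6.37

By definition ⟨x²⟩ = ∫ x^2 |ψ(x)|² dx.
Expanding the polynomial and integrating term by term, evaluating both integrals, ⟨x²⟩ = 2·b^2/7.
Putting b = 4.72 gives 6.365.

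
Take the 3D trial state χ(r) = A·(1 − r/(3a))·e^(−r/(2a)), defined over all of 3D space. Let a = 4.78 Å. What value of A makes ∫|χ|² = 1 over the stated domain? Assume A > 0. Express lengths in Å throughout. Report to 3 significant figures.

A ≈ 0.0331 Å^(-3/2)

Normalization requires ∫|χ|² 4πr² dr = 1, integrated from 0 to ∞.
(Spherical symmetry: dV = 4πr² dr.)
∫|χ|² 4πr² dr = A²·(8·π·a^3/3).
Hence A² = 1/[8·π·a^3/3].
Substituting a = 4.78 gives A² = 0.001093, so A = 0.03306.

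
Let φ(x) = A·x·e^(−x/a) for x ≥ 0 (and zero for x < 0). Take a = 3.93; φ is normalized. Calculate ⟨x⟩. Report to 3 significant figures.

⟨x⟩ ≈ 5.90

⟨x⟩ = ∫ x |φ|² dx over the full domain.
With ∫₀^∞ x^3 e^(−αx) dx = 3!/α^4, the ratio of the moment integral to the normalization integral gives ⟨x⟩ = 3·a/2.
With a = 3.93, ⟨x⟩ = 5.895.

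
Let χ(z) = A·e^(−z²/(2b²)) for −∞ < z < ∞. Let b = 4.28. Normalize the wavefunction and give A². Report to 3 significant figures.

The normalization condition is ∫|χ|² dz = 1 from −∞ to ∞.
Using the Gaussian integral ∫_{−∞}^{∞} e^(−αz²) dz = √(π/α), with χ = A·e^(−z²/(2b²)), the integral evaluates to A²·[√(π)·b].
Plugging in b = 4.28 yields A = 0.3631.

A^2 ≈ 0.132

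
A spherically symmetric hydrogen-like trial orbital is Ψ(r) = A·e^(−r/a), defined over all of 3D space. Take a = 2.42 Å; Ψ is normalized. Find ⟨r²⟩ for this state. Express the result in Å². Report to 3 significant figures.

By definition ⟨r²⟩ = ∫ r^2 |Ψ(r)|² 4πr² dr.
Using ∫₀^∞ rⁿ e^(−αr) dr = n!/αⁿ⁺¹, evaluating both integrals, ⟨r²⟩ = 3·a^2.
Putting a = 2.42 gives 17.57.

⟨r^2⟩ ≈ 17.6 Å^2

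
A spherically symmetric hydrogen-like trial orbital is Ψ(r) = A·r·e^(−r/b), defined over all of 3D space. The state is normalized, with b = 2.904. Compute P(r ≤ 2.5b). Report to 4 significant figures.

P ≈ 0.5595

Integrate the radial probability density 4πr²|Ψ|² over r ≤ 2.5b.
A² is fixed by ∫₀^∞ 4πr²|Ψ|² dr = 1, i.e. A² = (3·π·b^5)^(−1).
Substituting u = r/b, A², 4π and the length scale all cancel in the ratio: P = ∫_{0}^{2.5} u^4·e^(-2·u) du / ∫_{0}^{∞} u^4·e^(-2·u) du.
With ∫ u^4·e^(-2·u) du = -(u^4/2 + u^3 + 3·u^2/2 + 3·u/2 + 3/4)·e^(-2·u) + C, the region integral is 3/4 - 1569·e^(-5)/32 and the full one is 3/4.
Taking the ratio yields P = 0.55951.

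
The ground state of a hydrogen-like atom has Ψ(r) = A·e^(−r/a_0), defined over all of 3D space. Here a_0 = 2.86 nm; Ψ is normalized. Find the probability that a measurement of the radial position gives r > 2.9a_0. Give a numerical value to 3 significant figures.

P ≈ 0.0715

P = ∫ |Ψ|² 4πr² dr over r > 2.9a_0.
A² is fixed by ∫₀^∞ 4πr²|Ψ|² dr = 1, i.e. A² = (π·a_0^3)^(−1).
Let u = r/a_0; then A², 4π and the length scale all cancel, so P = ∫_{2.9}^{∞} u^2·e^(-2·u) du ÷ ∫_{0}^{∞} u^2·e^(-2·u) du.
Using ∫ u^2·e^(-2·u) du = -(2·u^2 + 2·u + 1)·e^(-2·u)/4, the numerator is 1181·e^(-29/5)/200 and the denominator is 1/4.
The region integral divided by the full integral gives P = 0.07151.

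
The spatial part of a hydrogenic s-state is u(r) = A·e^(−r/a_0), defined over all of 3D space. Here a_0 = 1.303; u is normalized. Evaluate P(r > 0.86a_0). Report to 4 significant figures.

Integrate the radial probability density 4πr²|u|² over r > 0.86a_0.
A² is fixed by ∫₀^∞ 4πr²|u|² dr = 1, i.e. A² = (π·a_0^3)^(−1).
Substituting t = r/a_0, A², 4π and the length scale all cancel in the ratio: P = ∫_{0.86}^{∞} t^2·e^(-2·t) dt / ∫_{0}^{∞} t^2·e^(-2·t) dt.
Using ∫ t^2·e^(-2·t) dt = -(2·t^2 + 2·t + 1)·e^(-2·t)/4, the numerator is 5249·e^(-43/25)/5000 and the denominator is 1/4.
The region integral divided by the full integral gives P = 0.75193.

P ≈ 0.7519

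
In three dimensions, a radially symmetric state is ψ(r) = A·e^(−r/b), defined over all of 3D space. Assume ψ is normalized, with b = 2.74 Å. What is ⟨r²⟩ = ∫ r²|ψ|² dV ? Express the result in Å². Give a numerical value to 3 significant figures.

⟨r^2⟩ ≈ 22.5 Å^2

The expectation value is the |ψ|²-weighted average of r^2: ∫ r^2|ψ|² 4πr² dr.
Evaluating both integrals, ⟨r²⟩ = 3·b^2.
Putting b = 2.74 gives 22.52.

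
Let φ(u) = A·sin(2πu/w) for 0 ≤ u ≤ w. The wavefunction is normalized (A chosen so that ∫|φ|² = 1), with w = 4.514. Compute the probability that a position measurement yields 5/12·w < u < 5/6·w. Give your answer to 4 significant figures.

P ≈ 0.4167

P = ∫_{5/12·w}^{5/6·w} |φ(u)|² du.
With A² fixed by ∫|φ|² = 1, i.e. A² = (w/2)^(−1), substitute and integrate.
Let t = u/w; then A² and the length scale cancel, so P = ∫_{5/12}^{5/6} sin(2·π·t)^2 dt ÷ ∫_{0}^{1} sin(2·π·t)^2 dt.
An antiderivative of sin(2·π·t)^2 is t/2 - sin(4·π·t)/(8·π); evaluating from 5/12 to 5/6 gives 5/24, while the full integral is 1/2.
The result is P = 5/12.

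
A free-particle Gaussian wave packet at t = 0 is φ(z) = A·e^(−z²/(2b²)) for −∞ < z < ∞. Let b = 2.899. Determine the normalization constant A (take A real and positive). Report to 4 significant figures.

A ≈ 0.4412

Require ∫ |φ|² dz = 1 over the whole domain.
Carrying out the integral gives A² · √(π)·b.
Setting this equal to 1 gives A² = 1/(√(π)·b).
With b = 2.899: A² = 0.19462 and A = 0.44115.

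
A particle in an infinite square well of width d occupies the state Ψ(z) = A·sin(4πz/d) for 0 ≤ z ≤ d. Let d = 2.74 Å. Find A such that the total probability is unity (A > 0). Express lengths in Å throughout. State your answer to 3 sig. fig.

We need A² ∫|f|² dz = 1, taking the integral from 0 to d.
Using sin²θ = (1 − cos 2θ)/2, with Ψ = A·sin(4πz/d), the integral evaluates to A²·[d/2].
So A² = (d/2)^(−1).
Substituting d = 2.74 gives A² = 0.7299, so A = 0.8544.

A ≈ 0.854 Å^(-1/2)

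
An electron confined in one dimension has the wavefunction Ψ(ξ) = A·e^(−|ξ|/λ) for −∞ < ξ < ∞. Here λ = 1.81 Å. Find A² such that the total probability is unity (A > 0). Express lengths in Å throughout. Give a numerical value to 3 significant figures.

The normalization condition is ∫|Ψ|² dξ = 1 from −∞ to ∞.
With ∫₀^∞ ξ^0 e^(−αξ) dξ = 0!/α^1, carrying out the integral gives A² · λ.
So A² = (λ)^(−1).
Substituting λ = 1.81 gives A² = 0.5525, so A = 0.7433.

A^2 ≈ 0.552 Å^(-1)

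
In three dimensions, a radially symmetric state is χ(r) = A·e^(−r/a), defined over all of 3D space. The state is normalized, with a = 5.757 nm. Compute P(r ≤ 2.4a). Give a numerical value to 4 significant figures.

P ≈ 0.8575

Integrate the radial probability density 4πr²|χ|² over r ≤ 2.4a.
A² is fixed by ∫₀^∞ 4πr²|χ|² dr = 1, i.e. A² = (π·a^3)^(−1).
Substituting u = r/a, A², 4π and the length scale all cancel in the ratio: P = ∫_{0}^{2.4} u^2·e^(-2·u) du / ∫_{0}^{∞} u^2·e^(-2·u) du.
With ∫ u^2·e^(-2·u) du = -(2·u^2 + 2·u + 1)·e^(-2·u)/4 + C, the region integral is 1/4 - 433·e^(-24/5)/100 and the full one is 1/4.
The region integral divided by the full integral gives P = 0.85746.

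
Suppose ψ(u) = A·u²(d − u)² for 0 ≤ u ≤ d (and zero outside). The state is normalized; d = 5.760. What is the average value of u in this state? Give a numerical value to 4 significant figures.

The expectation value is the |ψ|²-weighted average of u: ∫ u|ψ|² du.
Since the A² factors cancel between numerator and denominator, ⟨u⟩ = d/2.
With d = 5.760, ⟨u⟩ = 2.8800.

⟨u⟩ ≈ 2.880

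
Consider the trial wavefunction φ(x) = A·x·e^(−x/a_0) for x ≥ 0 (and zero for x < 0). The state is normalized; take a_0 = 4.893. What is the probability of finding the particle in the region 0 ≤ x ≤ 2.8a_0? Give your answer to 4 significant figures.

P ≈ 0.9176

The probability is P = ∫ |φ|² dx over [0, 2.8a_0].
Since A² = 1/(a_0^3/4), this is the region integral divided by the full normalization integral.
Let u = x/a_0; then A² and the length scale cancel, so P = ∫_{0}^{2.8} u^2·e^(-2·u) du ÷ ∫_{0}^{∞} u^2·e^(-2·u) du.
Using ∫ u^2·e^(-2·u) du = -(2·u^2 + 2·u + 1)·e^(-2·u)/4, the numerator is 1/4 - 557·e^(-28/5)/100 and the denominator is 1/4.
Taking the ratio, P = 0.91761.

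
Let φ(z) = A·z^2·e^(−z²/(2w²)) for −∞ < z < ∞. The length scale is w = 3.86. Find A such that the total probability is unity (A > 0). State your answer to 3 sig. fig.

A ≈ 0.0296

Normalization requires ∫|φ|² dz = 1, integrated from −∞ to ∞.
The integral (without the A² prefactor) comes out to 3·√(π)·w^5/4.
Hence A² = 1/[3·√(π)·w^5/4].
Substituting w = 3.86 gives A² = 0.0008779, so A = 0.02963.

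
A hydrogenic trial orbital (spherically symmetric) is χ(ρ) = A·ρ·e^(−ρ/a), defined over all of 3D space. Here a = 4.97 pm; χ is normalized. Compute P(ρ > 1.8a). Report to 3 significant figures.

P ≈ 0.706

With dV = 4πρ²dρ, the probability is ∫|χ|² dV over ρ > 1.8a.
Normalization gives A² = 1/(3·π·a^5).
Let u = ρ/a; then A², 4π and the length scale all cancel, so P = ∫_{1.8}^{∞} u^4·e^(-2·u) du ÷ ∫_{0}^{∞} u^4·e^(-2·u) du.
With ∫ u^4·e^(-2·u) du = -(u^4/2 + u^3 + 3·u^2/2 + 3·u/2 + 3/4)·e^(-2·u) + C, the region integral is ≈ 0.52983 and the full one is 3/4.
The region integral divided by the full integral gives P = 0.7064.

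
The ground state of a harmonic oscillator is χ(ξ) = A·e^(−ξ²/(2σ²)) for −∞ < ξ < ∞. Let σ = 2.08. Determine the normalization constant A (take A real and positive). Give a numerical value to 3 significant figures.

A ≈ 0.521

Normalization requires ∫|χ|² dξ = 1, integrated from −∞ to ∞.
∫|χ|² dξ = A²·(√(π)·σ).
With σ = 2.08: A² = 0.2712 and A = 0.5208.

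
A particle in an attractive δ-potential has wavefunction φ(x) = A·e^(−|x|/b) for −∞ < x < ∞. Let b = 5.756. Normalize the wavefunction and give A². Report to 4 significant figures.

We need A² ∫|f|² dx = 1, taking the integral from −∞ to ∞.
Recall ∫₀^∞ x^m e^(−x/β) dx = m!·β^(m+1), with φ = A·e^(−|x|/b), the integral evaluates to A²·[b].
Setting this equal to 1 gives A² = 1/(b).
Plugging in b = 5.756 yields A = 0.41681.

A^2 ≈ 0.1737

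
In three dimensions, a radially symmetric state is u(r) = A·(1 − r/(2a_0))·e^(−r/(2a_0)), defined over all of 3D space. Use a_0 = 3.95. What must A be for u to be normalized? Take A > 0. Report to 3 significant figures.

We need A² ∫|f|² 4πr² dr = 1, taking the integral from 0 to ∞.
(Spherical symmetry: dV = 4πr² dr.)
Carrying out the integral gives A² · 8·π·a_0^3.
So A² = (8·π·a_0^3)^(−1).
Substituting a_0 = 3.95 gives A² = 0.0006456, so A = 0.02541.

A ≈ 0.0254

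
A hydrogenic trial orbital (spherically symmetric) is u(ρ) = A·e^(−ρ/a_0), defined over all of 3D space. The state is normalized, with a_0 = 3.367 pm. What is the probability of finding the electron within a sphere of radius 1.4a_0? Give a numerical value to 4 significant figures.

P ≈ 0.5305

With dV = 4πρ²dρ, the probability is ∫|u|² dV over ρ ≤ 1.4a_0.
Normalization gives A² = 1/(π·a_0^3).
Let t = ρ/a_0; then A², 4π and the length scale all cancel, so P = ∫_{0}^{1.4} t^2·e^(-2·t) dt ÷ ∫_{0}^{∞} t^2·e^(-2·t) dt.
An antiderivative of t^2·e^(-2·t) is -(2·t^2 + 2·t + 1)·e^(-2·t)/4; evaluating from 0 to 1.4 gives 1/4 - 193·e^(-14/5)/100, while the full integral is 1/4.
Taking the ratio yields P = 0.53055.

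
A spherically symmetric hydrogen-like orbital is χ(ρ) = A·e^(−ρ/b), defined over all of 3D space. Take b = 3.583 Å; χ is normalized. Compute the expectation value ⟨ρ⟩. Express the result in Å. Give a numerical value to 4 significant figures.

⟨ρ⟩ ≈ 5.375 Å

⟨ρ⟩ = ∫ ρ |χ|² 4πρ² dρ over the full domain.
With ∫₀^∞ ρ^3 e^(−αρ) dρ = 3!/α^4, the ratio of the moment integral to the normalization integral gives ⟨ρ⟩ = 3·b/2.
Putting b = 3.583 gives 5.3745.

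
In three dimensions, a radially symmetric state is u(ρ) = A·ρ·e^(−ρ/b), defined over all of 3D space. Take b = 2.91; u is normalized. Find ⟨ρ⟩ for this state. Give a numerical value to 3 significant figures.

⟨ρ⟩ ≈ 7.28

The expectation value is the |u|²-weighted average of ρ: ∫ ρ|u|² 4πρ² dρ.
Recall ∫₀^∞ ρ^m e^(−ρ/β) dρ = m!·β^(m+1), the ratio of the moment integral to the normalization integral gives ⟨ρ⟩ = 5·b/2.
Putting b = 2.91 gives 7.275.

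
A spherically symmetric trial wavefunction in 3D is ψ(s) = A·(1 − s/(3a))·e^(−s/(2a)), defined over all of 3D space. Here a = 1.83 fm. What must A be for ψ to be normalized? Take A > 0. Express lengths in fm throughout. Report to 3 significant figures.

We need A² ∫|f|² 4πs² ds = 1, taking the integral from 0 to ∞.
The angular integral contributes 4π, leaving ∫₀^∞ s²|ψ|² ds.
With ∫₀^∞ s^4 e^(−αs) ds = 4!/α^5, the integral (without the A² prefactor) comes out to 8·π·a^3/3.
Setting this equal to 1 gives A² = 1/(8·π·a^3/3).
Plugging in a = 1.83 yields A = 0.1396.

A ≈ 0.140 fm^(-3/2)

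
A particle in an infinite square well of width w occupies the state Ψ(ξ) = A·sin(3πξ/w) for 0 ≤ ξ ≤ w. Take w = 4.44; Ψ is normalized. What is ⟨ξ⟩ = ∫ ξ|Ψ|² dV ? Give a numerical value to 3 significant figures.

By definition ⟨ξ⟩ = ∫ ξ |Ψ(ξ)|² dξ.
The ratio of the moment integral to the normalization integral gives ⟨ξ⟩ = w/2.
Putting w = 4.44 gives 2.220.

⟨ξ⟩ ≈ 2.22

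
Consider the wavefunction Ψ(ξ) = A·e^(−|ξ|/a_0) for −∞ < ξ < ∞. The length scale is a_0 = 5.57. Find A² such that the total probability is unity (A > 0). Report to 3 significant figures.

A^2 ≈ 0.180

Require ∫ |Ψ|² dξ = 1 over the whole domain.
The integral (without the A² prefactor) comes out to a_0.
So A² = (a_0)^(−1).
With a_0 = 5.57: A² = 0.1795 and A = 0.4237.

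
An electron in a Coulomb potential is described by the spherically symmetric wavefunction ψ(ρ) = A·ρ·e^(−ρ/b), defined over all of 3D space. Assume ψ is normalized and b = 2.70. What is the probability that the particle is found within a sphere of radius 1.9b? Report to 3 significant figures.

Integrate the radial probability density 4πρ²|ψ|² over ρ ≤ 1.9b.
The full normalization integral is A²·[3·π·b^5] = 1, fixing A².
Substituting u = ρ/b, A², 4π and the length scale all cancel in the ratio: P = ∫_{0}^{1.9} u^4·e^(-2·u) du / ∫_{0}^{∞} u^4·e^(-2·u) du.
With ∫ u^4·e^(-2·u) du = -(u^4/2 + u^3 + 3·u^2/2 + 3·u/2 + 3/4)·e^(-2·u) + C, the region integral is ≈ 0.24912 and the full one is 3/4.
This evaluates to P = 0.3322.

P ≈ 0.332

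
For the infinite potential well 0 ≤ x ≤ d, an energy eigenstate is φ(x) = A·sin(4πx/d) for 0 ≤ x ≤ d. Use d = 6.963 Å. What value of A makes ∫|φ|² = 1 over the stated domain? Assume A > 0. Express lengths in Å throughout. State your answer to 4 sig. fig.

A ≈ 0.5359 Å^(-1/2)

We need A² ∫|f|² dx = 1, taking the integral from 0 to d.
Using sin²θ = (1 − cos 2θ)/2, the integral (without the A² prefactor) comes out to d/2.
So A² = (d/2)^(−1).
With d = 6.963: A² = 0.28723 and A = 0.53594.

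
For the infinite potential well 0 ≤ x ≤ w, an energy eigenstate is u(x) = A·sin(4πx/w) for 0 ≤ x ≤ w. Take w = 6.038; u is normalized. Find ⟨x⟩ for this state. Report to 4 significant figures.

⟨x⟩ ≈ 3.019

The expectation value is the |u|²-weighted average of x: ∫ x|u|² dx.
Since the A² factors cancel between numerator and denominator, ⟨x⟩ = w/2.
Putting w = 6.038 gives 3.0190.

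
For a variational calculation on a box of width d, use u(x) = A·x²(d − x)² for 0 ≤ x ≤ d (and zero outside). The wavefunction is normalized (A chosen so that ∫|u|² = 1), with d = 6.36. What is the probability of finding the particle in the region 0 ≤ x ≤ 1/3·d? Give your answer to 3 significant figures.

P = ∫_{0}^{1/3·d} |u(x)|² dx.
Since A² = 1/(d^9/630), this is the region integral divided by the full normalization integral.
Let t = x/d; then A² and the length scale cancel, so P = ∫_{0}^{1/3} t^4·(1 - t)^4 dt ÷ ∫_{0}^{1} t^4·(1 - t)^4 dt.
Using ∫ t^4·(1 - t)^4 dt = t^5·(70·t^4 - 315·t^3 + 540·t^2 - 420·t + 126)/630, the numerator is ≈ 0.00022991 and the denominator is 1/630.
Taking the ratio, P = 0.1448.

P ≈ 0.145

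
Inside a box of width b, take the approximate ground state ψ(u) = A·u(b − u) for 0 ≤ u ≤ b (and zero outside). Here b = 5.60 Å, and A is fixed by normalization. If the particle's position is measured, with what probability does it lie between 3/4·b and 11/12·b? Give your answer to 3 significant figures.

P = ∫_{3/4·b}^{11/12·b} |ψ(u)|² du.
With A² fixed by ∫|ψ|² = 1, i.e. A² = (b^5/30)^(−1), substitute and integrate.
Substituting t = u/b, A² and the length scale cancel in the ratio: P = ∫_{3/4}^{11/12} t^2·(1 - t)^2 dt / ∫_{0}^{1} t^2·(1 - t)^2 dt.
With ∫ t^2·(1 - t)^2 dt = t^3·(6·t^2 - 15·t + 10)/30 + C, the region integral is ≈ 0.0032809 and the full one is 1/30.
This works out to P = 0.09843.

P ≈ 0.0984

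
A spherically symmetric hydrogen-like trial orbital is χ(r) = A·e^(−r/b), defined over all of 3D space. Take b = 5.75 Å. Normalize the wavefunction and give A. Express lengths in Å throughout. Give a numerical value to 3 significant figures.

We need A² ∫|f|² 4πr² dr = 1, taking the integral from 0 to ∞.
(Spherical symmetry: dV = 4πr² dr.)
Using ∫₀^∞ rⁿ e^(−αr) dr = n!/αⁿ⁺¹, with χ = A·e^(−r/b), the integral evaluates to A²·[π·b^3].
So A² = (π·b^3)^(−1).
Substituting b = 5.75 gives A² = 0.001674, so A = 0.04092.

A ≈ 0.0409 Å^(-3/2)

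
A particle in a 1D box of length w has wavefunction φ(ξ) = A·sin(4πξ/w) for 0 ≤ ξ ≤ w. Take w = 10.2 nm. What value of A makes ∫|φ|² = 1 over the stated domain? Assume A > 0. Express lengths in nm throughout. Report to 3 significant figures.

The normalization condition is ∫|φ|² dξ = 1 from 0 to w.
∫|φ|² dξ = A²·(w/2).
Setting this equal to 1 gives A² = 1/(w/2).
Substituting w = 10.2 gives A² = 0.1961, so A = 0.4428.

A ≈ 0.443 nm^(-1/2)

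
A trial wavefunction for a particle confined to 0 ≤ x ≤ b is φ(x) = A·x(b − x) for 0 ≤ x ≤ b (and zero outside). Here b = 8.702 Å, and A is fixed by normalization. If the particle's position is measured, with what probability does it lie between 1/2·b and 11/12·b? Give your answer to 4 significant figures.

P = ∫_{1/2·b}^{11/12·b} |φ(x)|² dx.
With A² fixed by ∫|φ|² = 1, i.e. A² = (b^5/30)^(−1), substitute and integrate.
Substituting u = x/b, A² and the length scale cancel in the ratio: P = ∫_{1/2}^{11/12} u^2·(1 - u)^2 du / ∫_{0}^{1} u^2·(1 - u)^2 du.
Using ∫ u^2·(1 - u)^2 du = u^3·(6·u^2 - 15·u + 10)/30, the numerator is ≈ 0.0164971 and the denominator is 1/30.
This works out to P = 0.49491.

P ≈ 0.4949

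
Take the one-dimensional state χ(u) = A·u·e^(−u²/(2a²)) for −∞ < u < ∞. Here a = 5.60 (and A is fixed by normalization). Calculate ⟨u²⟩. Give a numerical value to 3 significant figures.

The expectation value is the |χ|²-weighted average of u^2: ∫ u^2|χ|² du.
Using the Gaussian integral ∫_{−∞}^{∞} e^(−αu²) du = √(π/α), since the A² factors cancel between numerator and denominator, ⟨u²⟩ = 3·a^2/2.
Putting a = 5.60 gives 47.04.

⟨u^2⟩ ≈ 47.0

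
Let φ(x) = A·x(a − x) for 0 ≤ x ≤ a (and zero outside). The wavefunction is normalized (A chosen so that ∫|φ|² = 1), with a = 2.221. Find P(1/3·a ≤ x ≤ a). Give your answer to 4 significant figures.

P ≈ 0.7901

P = ∫_{1/3·a}^{a} |φ(x)|² dx.
The normalization integral ∫|φ|²dx over the whole domain equals a^5/30·A², and A² cancels in the ratio.
In terms of u = x/a (A² and the length scale cancel between numerator and denominator), P = [∫_{1/3}^{1} u^2·(1 - u)^2 du] / [∫_{0}^{1} u^2·(1 - u)^2 du].
An antiderivative of u^2·(1 - u)^2 is u^3·(6·u^2 - 15·u + 10)/30; evaluating from 1/3 to 1 gives 32/1215, while the full integral is 1/30.
This works out to P = 64/81.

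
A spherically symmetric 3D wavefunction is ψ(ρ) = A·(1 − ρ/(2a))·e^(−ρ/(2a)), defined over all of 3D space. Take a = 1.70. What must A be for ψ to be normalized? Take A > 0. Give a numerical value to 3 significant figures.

A ≈ 0.0900

Require ∫ |ψ|² 4πρ² dρ = 1 over the whole domain.
In 3D with spherical symmetry the volume element is 4πρ² dρ.
Using ∫₀^∞ ρⁿ e^(−αρ) dρ = n!/αⁿ⁺¹, the integral (without the A² prefactor) comes out to 8·π·a^3.
Hence A² = 1/[8·π·a^3].
With a = 1.70: A² = 0.008099 and A = 0.08999.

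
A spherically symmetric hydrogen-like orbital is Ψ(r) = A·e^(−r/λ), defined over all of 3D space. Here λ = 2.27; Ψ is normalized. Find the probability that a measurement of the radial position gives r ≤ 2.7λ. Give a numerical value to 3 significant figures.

P ≈ 0.905

P = ∫ |Ψ|² 4πr² dr over r ≤ 2.7λ.
A² is fixed by ∫₀^∞ 4πr²|Ψ|² dr = 1, i.e. A² = (π·λ^3)^(−1).
Let u = r/λ; then A², 4π and the length scale all cancel, so P = ∫_{0}^{2.7} u^2·e^(-2·u) du ÷ ∫_{0}^{∞} u^2·e^(-2·u) du.
Using ∫ u^2·e^(-2·u) du = -(2·u^2 + 2·u + 1)·e^(-2·u)/4, the numerator is 1/4 - 1049·e^(-27/5)/200 and the denominator is 1/4.
Taking the ratio yields P = 0.9052.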